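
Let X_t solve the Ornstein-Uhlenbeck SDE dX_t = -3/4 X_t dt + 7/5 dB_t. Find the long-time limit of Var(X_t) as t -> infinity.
lim Var(X_t) = 98/75

The OU SDE dX = -theta X dt + sigma dB admits the integrating factor exp(theta t): d(exp(theta t) X_t) = sigma exp(theta t) dB_t. Integrating from 0 to t gives X_t = x_0 * exp(-theta t) + sigma * int_0^t exp(-theta (t-s)) dB_s for any initial x_0. The Itô integral has variance (by the Itô isometry) sigma^2 * int_0^t exp(-2 theta (t - s)) ds = sigma^2 * (1 - exp(-2 theta t)) / (2 theta), independent of x_0.
With theta = 3/4, sigma = 7/5:
  Var(X_t) = (7/5)^2 * (1 - exp(-2*3/4 t)) / (2 * 3/4) = 98/75 - 98*exp(-3*t/2)/75.
As t -> infinity, exp(-2*3/4 t) -> 0, so the stationary variance is sigma^2 / (2 theta) = 98/75.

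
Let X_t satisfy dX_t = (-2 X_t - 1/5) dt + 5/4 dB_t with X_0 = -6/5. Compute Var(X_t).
Var(X_t) = 25/64 - 25*exp(-4*t)/64

The variance V(t) = Var(X_t) satisfies V'(t) = 2 a V(t) + c^2 with V(0) = 0 (drift coefficient is linear in X, diffusion is constant). With a = -2, c = 5/4, the solution is
  V(t) = (c^2 / (2 a)) * (exp(2 a t) - 1)
       = ((5/4)^2 / (2*(-2))) * (exp((-4) t) - 1)
       = 25/64 - 25*exp(-4*t)/64.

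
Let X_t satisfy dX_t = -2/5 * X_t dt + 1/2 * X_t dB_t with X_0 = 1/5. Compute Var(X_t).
Var(X_t) = (exp(t/4) - 1)*exp(-4*t/5)/25

For GBM dX = mu X dt + sigma X dB with X_0 = x_0, apply Itô to Y = log X: dY = (mu - sigma^2/2) dt + sigma dB, so Y_t = log(x_0) + (mu - sigma^2/2) t + sigma B_t and hence X_t = x_0 * exp((mu - sigma^2/2) t + sigma B_t).
With mu = -2/5, sigma = 1/2, x_0 = 1/5, this gives:
  X_t = 1/5 * exp((-21/40) * t + (1/2) * B_t).
Since sigma*B_t ~ Normal(0, sigma^2 t), E[exp(sigma*B_t)] = exp(sigma^2 t / 2); so E[X_t] = x_0 * exp((mu - sigma^2/2) t) * exp(sigma^2 t / 2) = x_0 * exp(mu t) = exp(-2*t/5)/5.
Var(X_t) = E[X_t^2] - (E[X_t])^2 = x_0^2 * exp(2 mu t) * (exp(sigma^2 t) - 1) = (exp(t/4) - 1)*exp(-4*t/5)/25.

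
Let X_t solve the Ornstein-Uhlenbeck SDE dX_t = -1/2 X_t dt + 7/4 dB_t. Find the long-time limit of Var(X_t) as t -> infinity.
lim Var(X_t) = 49/16

The OU SDE dX = -theta X dt + sigma dB admits the integrating factor exp(theta t): d(exp(theta t) X_t) = sigma exp(theta t) dB_t. Integrating from 0 to t gives X_t = x_0 * exp(-theta t) + sigma * int_0^t exp(-theta (t-s)) dB_s for any initial x_0. The Itô integral has variance (by the Itô isometry) sigma^2 * int_0^t exp(-2 theta (t - s)) ds = sigma^2 * (1 - exp(-2 theta t)) / (2 theta), independent of x_0.
With theta = 1/2, sigma = 7/4:
  Var(X_t) = (7/4)^2 * (1 - exp(-2*1/2 t)) / (2 * 1/2) = 49/16 - 49*exp(-t)/16.
As t -> infinity, exp(-2*1/2 t) -> 0, so the stationary variance is sigma^2 / (2 theta) = 49/16.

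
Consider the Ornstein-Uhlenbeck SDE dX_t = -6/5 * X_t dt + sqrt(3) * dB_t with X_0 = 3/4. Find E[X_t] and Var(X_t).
E[X_t] = 3*exp(-6*t/5)/4; Var(X_t) = 5/4 - 5*exp(-12*t/5)/4

The OU SDE dX = -theta X dt + sigma dB admits the integrating factor exp(theta t): d(exp(theta t) X_t) = sigma exp(theta t) dB_t. Integrating from 0 to t:
  X_t = x_0 * exp(-theta t) + sigma * int_0^t exp(-theta (t-s)) dB_s.
The Itô integral has mean 0 and (by the Itô isometry) variance sigma^2 * int_0^t exp(-2 theta (t - s)) ds = sigma^2 * (1 - exp(-2 theta t)) / (2 theta).
With theta = 6/5, sigma = sqrt(3), x_0 = 3/4:
  E[X_t] = 3/4 * exp(-6/5 t) = 3*exp(-6*t/5)/4
  Var(X_t) = (sqrt(3))^2 * (1 - exp(-2*6/5 t)) / (2 * 6/5) = 5/4 - 5*exp(-12*t/5)/4.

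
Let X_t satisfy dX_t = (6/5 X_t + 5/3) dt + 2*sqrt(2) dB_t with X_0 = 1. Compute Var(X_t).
Var(X_t) = 10*exp(12*t/5)/3 - 10/3

The variance V(t) = Var(X_t) satisfies V'(t) = 2 a V(t) + c^2 with V(0) = 0 (drift coefficient is linear in X, diffusion is constant). With a = 6/5, c = 2*sqrt(2), the solution is
  V(t) = (c^2 / (2 a)) * (exp(2 a t) - 1)
       = ((2*sqrt(2))^2 / (2*(6/5))) * (exp((12/5) t) - 1)
       = 10*exp(12*t/5)/3 - 10/3.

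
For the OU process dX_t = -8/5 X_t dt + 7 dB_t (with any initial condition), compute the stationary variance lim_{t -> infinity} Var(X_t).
lim Var(X_t) = 245/16

The OU SDE dX = -theta X dt + sigma dB admits the integrating factor exp(theta t): d(exp(theta t) X_t) = sigma exp(theta t) dB_t. Integrating from 0 to t gives X_t = x_0 * exp(-theta t) + sigma * int_0^t exp(-theta (t-s)) dB_s for any initial x_0. The Itô integral has variance (by the Itô isometry) sigma^2 * int_0^t exp(-2 theta (t - s)) ds = sigma^2 * (1 - exp(-2 theta t)) / (2 theta), independent of x_0.
With theta = 8/5, sigma = 7:
  Var(X_t) = (7)^2 * (1 - exp(-2*8/5 t)) / (2 * 8/5) = 245/16 - 245*exp(-16*t/5)/16.
As t -> infinity, exp(-2*8/5 t) -> 0, so the stationary variance is sigma^2 / (2 theta) = 245/16.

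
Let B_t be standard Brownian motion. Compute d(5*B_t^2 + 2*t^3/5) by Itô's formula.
d(5*B_t^2 + 2*t^3/5) = (6*t^2/5 + 5) dt + (10*B_t) dB_t

Itô's formula for f(t, x): d f(t, B_t) = (f_t + (1/2) f_xx) dt + f_x dB_t. Compute partials of f(t, x) = 2*t^3/5 + 5*x^2:
  f_t(t,x)  = 6*t^2/5
  f_x(t,x)  = 10*x
  f_xx(t,x) = 10
Assemble drift = f_t + (1/2) f_xx = 6*t^2/5 + 5 and diffusion = f_x = 10*x. Substituting x = B_t:
  d(5*B_t^2 + 2*t^3/5) = (6*t^2/5 + 5) dt + (10*B_t) dB_t.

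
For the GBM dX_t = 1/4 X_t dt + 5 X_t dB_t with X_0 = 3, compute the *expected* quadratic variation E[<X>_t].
E[<X>_t] = 150*exp(51*t/2)/17 - 150/17

<X>_t = int_0^t (5 * X_s)^2 ds. Taking expectation inside the integral: E[<X>_t] = 5^2 * int_0^t E[X_s^2] ds. For GBM, E[X_s^2] = x_0^2 * exp((2 mu + sigma^2) s). Integrating:
  E[<X>_t] = 5^2 * 3^2 * (exp((2*(1/4) + 5^2) t) - 1) / (2*(1/4) + 5^2)
           = 5^2 * 3^2 * (exp((51/2) t) - 1) / (51/2) = 150*exp(51*t/2)/17 - 150/17.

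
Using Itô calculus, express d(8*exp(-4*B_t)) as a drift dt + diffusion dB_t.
d(8*exp(-4*B_t)) = (64*exp(-4*B_t)) dt + (-32*exp(-4*B_t)) dB_t

Itô's formula for f(B_t) gives d f(B_t) = f'(B_t) dB_t + (1/2) f''(B_t) dt. Compute derivatives of f(x) = 8*exp(-4*x):
  f'(x)  = -32*exp(-4*x)
  f''(x) = 128*exp(-4*x)
Substitute x = B_t and multiply the f'' term by 1/2:
  drift     = (1/2) * (128*exp(-4*x)) evaluated at B_t = 64*exp(-4*B_t)
  diffusion = (-32*exp(-4*x)) evaluated at B_t = -32*exp(-4*B_t)
Therefore d(8*exp(-4*B_t)) = (64*exp(-4*B_t)) dt + (-32*exp(-4*B_t)) dB_t.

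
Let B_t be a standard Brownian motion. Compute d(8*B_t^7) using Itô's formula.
d(8*B_t^7) = (168*B_t^5) dt + (56*B_t^6) dB_t

Itô's formula for f(B_t) gives d f(B_t) = f'(B_t) dB_t + (1/2) f''(B_t) dt. Compute derivatives of f(x) = 8*x^7:
  f'(x)  = 56*x^6
  f''(x) = 336*x^5
Substitute x = B_t and multiply the f'' term by 1/2:
  drift     = (1/2) * (336*x^5) evaluated at B_t = 168*B_t^5
  diffusion = (56*x^6) evaluated at B_t = 56*B_t^6
Therefore d(8*B_t^7) = (168*B_t^5) dt + (56*B_t^6) dB_t.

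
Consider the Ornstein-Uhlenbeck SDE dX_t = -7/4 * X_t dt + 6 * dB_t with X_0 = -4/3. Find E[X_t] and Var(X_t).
E[X_t] = -4*exp(-7*t/4)/3; Var(X_t) = 72/7 - 72*exp(-7*t/2)/7

The OU SDE dX = -theta X dt + sigma dB admits the integrating factor exp(theta t): d(exp(theta t) X_t) = sigma exp(theta t) dB_t. Integrating from 0 to t:
  X_t = x_0 * exp(-theta t) + sigma * int_0^t exp(-theta (t-s)) dB_s.
The Itô integral has mean 0 and (by the Itô isometry) variance sigma^2 * int_0^t exp(-2 theta (t - s)) ds = sigma^2 * (1 - exp(-2 theta t)) / (2 theta).
With theta = 7/4, sigma = 6, x_0 = -4/3:
  E[X_t] = -4/3 * exp(-7/4 t) = -4*exp(-7*t/4)/3
  Var(X_t) = (6)^2 * (1 - exp(-2*7/4 t)) / (2 * 7/4) = 72/7 - 72*exp(-7*t/2)/7.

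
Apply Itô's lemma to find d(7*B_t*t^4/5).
d(7*B_t*t^4/5) = (28*B_t*t^3/5) dt + (7*t^4/5) dB_t

Itô's formula for f(t, x): d f(t, B_t) = (f_t + (1/2) f_xx) dt + f_x dB_t. Compute partials of f(t, x) = 7*t^4*x/5:
  f_t(t,x)  = 28*t^3*x/5
  f_x(t,x)  = 7*t^4/5
  f_xx(t,x) = 0
Assemble drift = f_t + (1/2) f_xx = 28*t^3*x/5 and diffusion = f_x = 7*t^4/5. Substituting x = B_t:
  d(7*B_t*t^4/5) = (28*B_t*t^3/5) dt + (7*t^4/5) dB_t.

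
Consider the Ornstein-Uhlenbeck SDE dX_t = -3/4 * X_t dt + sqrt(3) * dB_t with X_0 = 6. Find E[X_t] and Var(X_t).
E[X_t] = 6*exp(-3*t/4); Var(X_t) = 2 - 2*exp(-3*t/2)

The OU SDE dX = -theta X dt + sigma dB admits the integrating factor exp(theta t): d(exp(theta t) X_t) = sigma exp(theta t) dB_t. Integrating from 0 to t:
  X_t = x_0 * exp(-theta t) + sigma * int_0^t exp(-theta (t-s)) dB_s.
The Itô integral has mean 0 and (by the Itô isometry) variance sigma^2 * int_0^t exp(-2 theta (t - s)) ds = sigma^2 * (1 - exp(-2 theta t)) / (2 theta).
With theta = 3/4, sigma = sqrt(3), x_0 = 6:
  E[X_t] = 6 * exp(-3/4 t) = 6*exp(-3*t/4)
  Var(X_t) = (sqrt(3))^2 * (1 - exp(-2*3/4 t)) / (2 * 3/4) = 2 - 2*exp(-3*t/2).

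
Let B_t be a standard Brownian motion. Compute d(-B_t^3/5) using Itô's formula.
d(-B_t^3/5) = (-3*B_t/5) dt + (-3*B_t^2/5) dB_t

Itô's formula for f(B_t) gives d f(B_t) = f'(B_t) dB_t + (1/2) f''(B_t) dt. Compute derivatives of f(x) = -x^3/5:
  f'(x)  = -3*x^2/5
  f''(x) = -6*x/5
Substitute x = B_t and multiply the f'' term by 1/2:
  drift     = (1/2) * (-6*x/5) evaluated at B_t = -3*B_t/5
  diffusion = (-3*x^2/5) evaluated at B_t = -3*B_t^2/5
Therefore d(-B_t^3/5) = (-3*B_t/5) dt + (-3*B_t^2/5) dB_t.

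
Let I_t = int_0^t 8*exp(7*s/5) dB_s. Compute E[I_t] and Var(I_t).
E[I_t] = 0; Var(I_t) = 160*exp(14*t/5)/7 - 160/7

The Itô integral of a deterministic integrand f(s) has mean 0 because each increment f(s) * (B_{s+ds} - B_s) has mean 0. By the Itô isometry:
  Var( int_0^t f(s) dB_s ) = E[ (int_0^t f(s) dB_s)^2 ] = int_0^t f(s)^2 ds.
Here f(s) = 8*exp(7*s/5), so f(s)^2 = 64*exp(14*s/5). Integrate:
  int_0^t (64*exp(14*s/5)) ds = 160*exp(14*t/5)/7 - 160/7.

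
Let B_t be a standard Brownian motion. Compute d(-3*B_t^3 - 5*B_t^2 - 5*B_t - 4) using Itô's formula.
d(-3*B_t^3 - 5*B_t^2 - 5*B_t - 4) = (-9*B_t - 5) dt + (-9*B_t^2 - 10*B_t - 5) dB_t

Itô's formula for f(B_t) gives d f(B_t) = f'(B_t) dB_t + (1/2) f''(B_t) dt. Compute derivatives of f(x) = -3*x^3 - 5*x^2 - 5*x - 4:
  f'(x)  = -9*x^2 - 10*x - 5
  f''(x) = -18*x - 10
Substitute x = B_t and multiply the f'' term by 1/2:
  drift     = (1/2) * (-18*x - 10) evaluated at B_t = -9*B_t - 5
  diffusion = (-9*x^2 - 10*x - 5) evaluated at B_t = -9*B_t^2 - 10*B_t - 5
Therefore d(-3*B_t^3 - 5*B_t^2 - 5*B_t - 4) = (-9*B_t - 5) dt + (-9*B_t^2 - 10*B_t - 5) dB_t.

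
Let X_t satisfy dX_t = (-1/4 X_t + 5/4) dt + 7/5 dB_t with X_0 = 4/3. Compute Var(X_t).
Var(X_t) = 98/25 - 98*exp(-t/2)/25

The variance V(t) = Var(X_t) satisfies V'(t) = 2 a V(t) + c^2 with V(0) = 0 (drift coefficient is linear in X, diffusion is constant). With a = -1/4, c = 7/5, the solution is
  V(t) = (c^2 / (2 a)) * (exp(2 a t) - 1)
       = ((7/5)^2 / (2*(-1/4))) * (exp((-1/2) t) - 1)
       = 98/25 - 98*exp(-t/2)/25.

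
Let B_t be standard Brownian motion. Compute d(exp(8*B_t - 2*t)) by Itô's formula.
d(exp(8*B_t - 2*t)) = (30*exp(8*B_t - 2*t)) dt + (8*exp(8*B_t - 2*t)) dB_t

Itô's formula for f(t, x): d f(t, B_t) = (f_t + (1/2) f_xx) dt + f_x dB_t. Compute partials of f(t, x) = exp(-2*t + 8*x):
  f_t(t,x)  = -2*exp(-2*t + 8*x)
  f_x(t,x)  = 8*exp(-2*t + 8*x)
  f_xx(t,x) = 64*exp(-2*t + 8*x)
Assemble drift = f_t + (1/2) f_xx = 30*exp(-2*t + 8*x) and diffusion = f_x = 8*exp(-2*t + 8*x). Substituting x = B_t:
  d(exp(8*B_t - 2*t)) = (30*exp(8*B_t - 2*t)) dt + (8*exp(8*B_t - 2*t)) dB_t.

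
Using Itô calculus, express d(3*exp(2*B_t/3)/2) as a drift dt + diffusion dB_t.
d(3*exp(2*B_t/3)/2) = (exp(2*B_t/3)/3) dt + (exp(2*B_t/3)) dB_t

Itô's formula for f(B_t) gives d f(B_t) = f'(B_t) dB_t + (1/2) f''(B_t) dt. Compute derivatives of f(x) = 3*exp(2*x/3)/2:
  f'(x)  = exp(2*x/3)
  f''(x) = 2*exp(2*x/3)/3
Substitute x = B_t and multiply the f'' term by 1/2:
  drift     = (1/2) * (2*exp(2*x/3)/3) evaluated at B_t = exp(2*B_t/3)/3
  diffusion = (exp(2*x/3)) evaluated at B_t = exp(2*B_t/3)
Therefore d(3*exp(2*B_t/3)/2) = (exp(2*B_t/3)/3) dt + (exp(2*B_t/3)) dB_t.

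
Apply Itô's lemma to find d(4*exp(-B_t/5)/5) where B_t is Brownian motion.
d(4*exp(-B_t/5)/5) = (2*exp(-B_t/5)/125) dt + (-4*exp(-B_t/5)/25) dB_t

Itô's formula for f(B_t) gives d f(B_t) = f'(B_t) dB_t + (1/2) f''(B_t) dt. Compute derivatives of f(x) = 4*exp(-x/5)/5:
  f'(x)  = -4*exp(-x/5)/25
  f''(x) = 4*exp(-x/5)/125
Substitute x = B_t and multiply the f'' term by 1/2:
  drift     = (1/2) * (4*exp(-x/5)/125) evaluated at B_t = 2*exp(-B_t/5)/125
  diffusion = (-4*exp(-x/5)/25) evaluated at B_t = -4*exp(-B_t/5)/25
Therefore d(4*exp(-B_t/5)/5) = (2*exp(-B_t/5)/125) dt + (-4*exp(-B_t/5)/25) dB_t.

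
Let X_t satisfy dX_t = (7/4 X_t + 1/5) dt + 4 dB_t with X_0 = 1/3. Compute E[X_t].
E[X_t] = 47*exp(7*t/4)/105 - 4/35

Taking expectations and using E[dB_t] = 0, the mean m(t) = E[X_t] satisfies the ODE m'(t) = a m(t) + b with m(0) = x_0. With a = 7/4, b = 1/5, x_0 = 1/3, the solution is
  m(t) = x_0 * exp(a t) + (b/a) * (exp(a t) - 1)
       = (1/3) * exp((7/4) t) + ((1/5)/(7/4)) * (exp((7/4) t) - 1)
       = 47*exp(7*t/4)/105 - 4/35.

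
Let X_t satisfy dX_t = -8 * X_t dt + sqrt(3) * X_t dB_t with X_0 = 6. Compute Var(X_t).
Var(X_t) = (36*exp(3*t) - 36)*exp(-16*t)

For GBM dX = mu X dt + sigma X dB with X_0 = x_0, apply Itô to Y = log X: dY = (mu - sigma^2/2) dt + sigma dB, so Y_t = log(x_0) + (mu - sigma^2/2) t + sigma B_t and hence X_t = x_0 * exp((mu - sigma^2/2) t + sigma B_t).
With mu = -8, sigma = sqrt(3), x_0 = 6, this gives:
  X_t = 6 * exp((-19/2) * t + (sqrt(3)) * B_t).
Since sigma*B_t ~ Normal(0, sigma^2 t), E[exp(sigma*B_t)] = exp(sigma^2 t / 2); so E[X_t] = x_0 * exp((mu - sigma^2/2) t) * exp(sigma^2 t / 2) = x_0 * exp(mu t) = 6*exp(-8*t).
Var(X_t) = E[X_t^2] - (E[X_t])^2 = x_0^2 * exp(2 mu t) * (exp(sigma^2 t) - 1) = (36*exp(3*t) - 36)*exp(-16*t).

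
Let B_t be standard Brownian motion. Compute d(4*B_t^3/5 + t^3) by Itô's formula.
d(4*B_t^3/5 + t^3) = (12*B_t/5 + 3*t^2) dt + (12*B_t^2/5) dB_t

Itô's formula for f(t, x): d f(t, B_t) = (f_t + (1/2) f_xx) dt + f_x dB_t. Compute partials of f(t, x) = t^3 + 4*x^3/5:
  f_t(t,x)  = 3*t^2
  f_x(t,x)  = 12*x^2/5
  f_xx(t,x) = 24*x/5
Assemble drift = f_t + (1/2) f_xx = 3*t^2 + 12*x/5 and diffusion = f_x = 12*x^2/5. Substituting x = B_t:
  d(4*B_t^3/5 + t^3) = (12*B_t/5 + 3*t^2) dt + (12*B_t^2/5) dB_t.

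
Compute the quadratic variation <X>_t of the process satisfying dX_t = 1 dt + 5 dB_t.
<X>_t = 25*t

For an Itô process dX_t = a(t) dt + b(t) dB_t, the quadratic variation is <X>_t = int_0^t b(s)^2 ds (the drift term does not contribute). Here b(s) = 5, so
  b(s)^2 = 25.
Integrating from 0 to t:
  <X>_t = int_0^t (25) ds = 25*t.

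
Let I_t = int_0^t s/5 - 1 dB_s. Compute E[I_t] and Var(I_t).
E[I_t] = 0; Var(I_t) = t*(t^2 - 15*t + 75)/75

The Itô integral of a deterministic integrand f(s) has mean 0 because each increment f(s) * (B_{s+ds} - B_s) has mean 0. By the Itô isometry:
  Var( int_0^t f(s) dB_s ) = E[ (int_0^t f(s) dB_s)^2 ] = int_0^t f(s)^2 ds.
Here f(s) = s/5 - 1, so f(s)^2 = (s - 5)^2/25. Integrate:
  int_0^t ((s - 5)^2/25) ds = t*(t^2 - 15*t + 75)/75.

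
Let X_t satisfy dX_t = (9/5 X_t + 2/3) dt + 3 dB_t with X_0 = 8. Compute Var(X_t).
Var(X_t) = 5*exp(18*t/5)/2 - 5/2

The variance V(t) = Var(X_t) satisfies V'(t) = 2 a V(t) + c^2 with V(0) = 0 (drift coefficient is linear in X, diffusion is constant). With a = 9/5, c = 3, the solution is
  V(t) = (c^2 / (2 a)) * (exp(2 a t) - 1)
       = (3^2 / (2*(9/5))) * (exp((18/5) t) - 1)
       = 5*exp(18*t/5)/2 - 5/2.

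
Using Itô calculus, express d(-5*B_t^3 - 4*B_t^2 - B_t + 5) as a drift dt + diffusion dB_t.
d(-5*B_t^3 - 4*B_t^2 - B_t + 5) = (-15*B_t - 4) dt + (-15*B_t^2 - 8*B_t - 1) dB_t

Itô's formula for f(B_t) gives d f(B_t) = f'(B_t) dB_t + (1/2) f''(B_t) dt. Compute derivatives of f(x) = -5*x^3 - 4*x^2 - x + 5:
  f'(x)  = -15*x^2 - 8*x - 1
  f''(x) = -30*x - 8
Substitute x = B_t and multiply the f'' term by 1/2:
  drift     = (1/2) * (-30*x - 8) evaluated at B_t = -15*B_t - 4
  diffusion = (-15*x^2 - 8*x - 1) evaluated at B_t = -15*B_t^2 - 8*B_t - 1
Therefore d(-5*B_t^3 - 4*B_t^2 - B_t + 5) = (-15*B_t - 4) dt + (-15*B_t^2 - 8*B_t - 1) dB_t.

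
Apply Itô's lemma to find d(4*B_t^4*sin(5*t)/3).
d(4*B_t^4*sin(5*t)/3) = (B_t^2*(20*B_t^2*cos(5*t)/3 + 8*sin(5*t))) dt + (16*B_t^3*sin(5*t)/3) dB_t

Itô's formula for f(t, x): d f(t, B_t) = (f_t + (1/2) f_xx) dt + f_x dB_t. Compute partials of f(t, x) = 4*x^4*sin(5*t)/3:
  f_t(t,x)  = 20*x^4*cos(5*t)/3
  f_x(t,x)  = 16*x^3*sin(5*t)/3
  f_xx(t,x) = 16*x^2*sin(5*t)
Assemble drift = f_t + (1/2) f_xx = x^2*(20*x^2*cos(5*t)/3 + 8*sin(5*t)) and diffusion = f_x = 16*x^3*sin(5*t)/3. Substituting x = B_t:
  d(4*B_t^4*sin(5*t)/3) = (B_t^2*(20*B_t^2*cos(5*t)/3 + 8*sin(5*t))) dt + (16*B_t^3*sin(5*t)/3) dB_t.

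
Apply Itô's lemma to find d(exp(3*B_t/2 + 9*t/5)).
d(exp(3*B_t/2 + 9*t/5)) = (117*exp(3*B_t/2 + 9*t/5)/40) dt + (3*exp(3*B_t/2 + 9*t/5)/2) dB_t

Itô's formula for f(t, x): d f(t, B_t) = (f_t + (1/2) f_xx) dt + f_x dB_t. Compute partials of f(t, x) = exp(9*t/5 + 3*x/2):
  f_t(t,x)  = 9*exp(9*t/5 + 3*x/2)/5
  f_x(t,x)  = 3*exp(9*t/5 + 3*x/2)/2
  f_xx(t,x) = 9*exp(9*t/5 + 3*x/2)/4
Assemble drift = f_t + (1/2) f_xx = 117*exp(9*t/5 + 3*x/2)/40 and diffusion = f_x = 3*exp(9*t/5 + 3*x/2)/2. Substituting x = B_t:
  d(exp(3*B_t/2 + 9*t/5)) = (117*exp(3*B_t/2 + 9*t/5)/40) dt + (3*exp(3*B_t/2 + 9*t/5)/2) dB_t.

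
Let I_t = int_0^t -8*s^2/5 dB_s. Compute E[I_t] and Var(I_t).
E[I_t] = 0; Var(I_t) = 64*t^5/125

The Itô integral of a deterministic integrand f(s) has mean 0 because each increment f(s) * (B_{s+ds} - B_s) has mean 0. By the Itô isometry:
  Var( int_0^t f(s) dB_s ) = E[ (int_0^t f(s) dB_s)^2 ] = int_0^t f(s)^2 ds.
Here f(s) = -8*s^2/5, so f(s)^2 = 64*s^4/25. Integrate:
  int_0^t (64*s^4/25) ds = 64*t^5/125.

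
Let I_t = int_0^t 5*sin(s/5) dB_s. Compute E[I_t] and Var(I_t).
E[I_t] = 0; Var(I_t) = 25*t/2 - 125*sin(2*t/5)/4

The Itô integral of a deterministic integrand f(s) has mean 0 because each increment f(s) * (B_{s+ds} - B_s) has mean 0. By the Itô isometry:
  Var( int_0^t f(s) dB_s ) = E[ (int_0^t f(s) dB_s)^2 ] = int_0^t f(s)^2 ds.
Here f(s) = 5*sin(s/5), so f(s)^2 = 25*sin(s/5)^2. Integrate:
  int_0^t (25*sin(s/5)^2) ds = 25*t/2 - 125*sin(2*t/5)/4.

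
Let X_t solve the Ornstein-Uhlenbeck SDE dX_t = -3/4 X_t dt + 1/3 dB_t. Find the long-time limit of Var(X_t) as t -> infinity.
lim Var(X_t) = 2/27

The OU SDE dX = -theta X dt + sigma dB admits the integrating factor exp(theta t): d(exp(theta t) X_t) = sigma exp(theta t) dB_t. Integrating from 0 to t gives X_t = x_0 * exp(-theta t) + sigma * int_0^t exp(-theta (t-s)) dB_s for any initial x_0. The Itô integral has variance (by the Itô isometry) sigma^2 * int_0^t exp(-2 theta (t - s)) ds = sigma^2 * (1 - exp(-2 theta t)) / (2 theta), independent of x_0.
With theta = 3/4, sigma = 1/3:
  Var(X_t) = (1/3)^2 * (1 - exp(-2*3/4 t)) / (2 * 3/4) = 2/27 - 2*exp(-3*t/2)/27.
As t -> infinity, exp(-2*3/4 t) -> 0, so the stationary variance is sigma^2 / (2 theta) = 2/27.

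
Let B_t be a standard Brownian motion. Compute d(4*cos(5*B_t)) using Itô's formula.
d(4*cos(5*B_t)) = (-50*cos(5*B_t)) dt + (-20*sin(5*B_t)) dB_t

Itô's formula for f(B_t) gives d f(B_t) = f'(B_t) dB_t + (1/2) f''(B_t) dt. Compute derivatives of f(x) = 4*cos(5*x):
  f'(x)  = -20*sin(5*x)
  f''(x) = -100*cos(5*x)
Substitute x = B_t and multiply the f'' term by 1/2:
  drift     = (1/2) * (-100*cos(5*x)) evaluated at B_t = -50*cos(5*B_t)
  diffusion = (-20*sin(5*x)) evaluated at B_t = -20*sin(5*B_t)
Therefore d(4*cos(5*B_t)) = (-50*cos(5*B_t)) dt + (-20*sin(5*B_t)) dB_t.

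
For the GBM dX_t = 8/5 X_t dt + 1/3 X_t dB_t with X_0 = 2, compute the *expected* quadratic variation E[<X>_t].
E[<X>_t] = 20*exp(149*t/45)/149 - 20/149

<X>_t = int_0^t ((1/3) * X_s)^2 ds. Taking expectation inside the integral: E[<X>_t] = (1/3)^2 * int_0^t E[X_s^2] ds. For GBM, E[X_s^2] = x_0^2 * exp((2 mu + sigma^2) s). Integrating:
  E[<X>_t] = (1/3)^2 * 2^2 * (exp((2*(8/5) + (1/3)^2) t) - 1) / (2*(8/5) + (1/3)^2)
           = (1/3)^2 * 2^2 * (exp((149/45) t) - 1) / (149/45) = 20*exp(149*t/45)/149 - 20/149.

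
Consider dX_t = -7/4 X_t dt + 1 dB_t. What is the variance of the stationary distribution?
lim Var(X_t) = 2/7

The OU SDE dX = -theta X dt + sigma dB admits the integrating factor exp(theta t): d(exp(theta t) X_t) = sigma exp(theta t) dB_t. Integrating from 0 to t gives X_t = x_0 * exp(-theta t) + sigma * int_0^t exp(-theta (t-s)) dB_s for any initial x_0. The Itô integral has variance (by the Itô isometry) sigma^2 * int_0^t exp(-2 theta (t - s)) ds = sigma^2 * (1 - exp(-2 theta t)) / (2 theta), independent of x_0.
With theta = 7/4, sigma = 1:
  Var(X_t) = (1)^2 * (1 - exp(-2*7/4 t)) / (2 * 7/4) = 2/7 - 2*exp(-7*t/2)/7.
As t -> infinity, exp(-2*7/4 t) -> 0, so the stationary variance is sigma^2 / (2 theta) = 2/7.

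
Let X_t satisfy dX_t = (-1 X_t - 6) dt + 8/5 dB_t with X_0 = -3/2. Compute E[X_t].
E[X_t] = -6 + 9*exp(-t)/2

Taking expectations and using E[dB_t] = 0, the mean m(t) = E[X_t] satisfies the ODE m'(t) = a m(t) + b with m(0) = x_0. With a = -1, b = -6, x_0 = -3/2, the solution is
  m(t) = x_0 * exp(a t) + (b/a) * (exp(a t) - 1)
       = (-3/2) * exp((-1) t) + ((-6)/(-1)) * (exp((-1) t) - 1)
       = -6 + 9*exp(-t)/2.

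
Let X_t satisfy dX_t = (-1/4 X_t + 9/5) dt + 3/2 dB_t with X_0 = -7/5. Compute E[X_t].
E[X_t] = 36/5 - 43*exp(-t/4)/5

Taking expectations and using E[dB_t] = 0, the mean m(t) = E[X_t] satisfies the ODE m'(t) = a m(t) + b with m(0) = x_0. With a = -1/4, b = 9/5, x_0 = -7/5, the solution is
  m(t) = x_0 * exp(a t) + (b/a) * (exp(a t) - 1)
       = (-7/5) * exp((-1/4) t) + ((9/5)/(-1/4)) * (exp((-1/4) t) - 1)
       = 36/5 - 43*exp(-t/4)/5.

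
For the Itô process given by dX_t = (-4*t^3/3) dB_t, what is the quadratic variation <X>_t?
<X>_t = 16*t^7/63

For an Itô process dX_t = a(t) dt + b(t) dB_t, the quadratic variation is <X>_t = int_0^t b(s)^2 ds (the drift term does not contribute). Here b(s) = -4*s^3/3, so
  b(s)^2 = 16*s^6/9.
Integrating from 0 to t:
  <X>_t = int_0^t (16*s^6/9) ds = 16*t^7/63.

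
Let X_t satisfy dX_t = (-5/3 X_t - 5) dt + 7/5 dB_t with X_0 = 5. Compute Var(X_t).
Var(X_t) = 147/250 - 147*exp(-10*t/3)/250

The variance V(t) = Var(X_t) satisfies V'(t) = 2 a V(t) + c^2 with V(0) = 0 (drift coefficient is linear in X, diffusion is constant). With a = -5/3, c = 7/5, the solution is
  V(t) = (c^2 / (2 a)) * (exp(2 a t) - 1)
       = ((7/5)^2 / (2*(-5/3))) * (exp((-10/3) t) - 1)
       = 147/250 - 147*exp(-10*t/3)/250.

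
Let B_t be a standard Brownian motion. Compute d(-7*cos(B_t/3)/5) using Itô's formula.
d(-7*cos(B_t/3)/5) = (7*cos(B_t/3)/90) dt + (7*sin(B_t/3)/15) dB_t

Itô's formula for f(B_t) gives d f(B_t) = f'(B_t) dB_t + (1/2) f''(B_t) dt. Compute derivatives of f(x) = -7*cos(x/3)/5:
  f'(x)  = 7*sin(x/3)/15
  f''(x) = 7*cos(x/3)/45
Substitute x = B_t and multiply the f'' term by 1/2:
  drift     = (1/2) * (7*cos(x/3)/45) evaluated at B_t = 7*cos(B_t/3)/90
  diffusion = (7*sin(x/3)/15) evaluated at B_t = 7*sin(B_t/3)/15
Therefore d(-7*cos(B_t/3)/5) = (7*cos(B_t/3)/90) dt + (7*sin(B_t/3)/15) dB_t.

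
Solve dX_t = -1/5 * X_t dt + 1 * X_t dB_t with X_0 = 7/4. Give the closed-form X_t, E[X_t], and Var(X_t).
X_t = 7/4 * exp((-7/10) t + (1) B_t); E[X_t] = 7*exp(-t/5)/4; Var(X_t) = (49*exp(t) - 49)*exp(-2*t/5)/16

For GBM dX = mu X dt + sigma X dB with X_0 = x_0, apply Itô to Y = log X: dY = (mu - sigma^2/2) dt + sigma dB, so Y_t = log(x_0) + (mu - sigma^2/2) t + sigma B_t and hence X_t = x_0 * exp((mu - sigma^2/2) t + sigma B_t).
With mu = -1/5, sigma = 1, x_0 = 7/4, this gives:
  X_t = 7/4 * exp((-7/10) * t + (1) * B_t).
Since sigma*B_t ~ Normal(0, sigma^2 t), E[exp(sigma*B_t)] = exp(sigma^2 t / 2); so E[X_t] = x_0 * exp((mu - sigma^2/2) t) * exp(sigma^2 t / 2) = x_0 * exp(mu t) = 7*exp(-t/5)/4.
Var(X_t) = E[X_t^2] - (E[X_t])^2 = x_0^2 * exp(2 mu t) * (exp(sigma^2 t) - 1) = (49*exp(t) - 49)*exp(-2*t/5)/16.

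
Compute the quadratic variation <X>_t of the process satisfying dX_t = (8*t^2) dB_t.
<X>_t = 64*t^5/5

For an Itô process dX_t = a(t) dt + b(t) dB_t, the quadratic variation is <X>_t = int_0^t b(s)^2 ds (the drift term does not contribute). Here b(s) = 8*s^2, so
  b(s)^2 = 64*s^4.
Integrating from 0 to t:
  <X>_t = int_0^t (64*s^4) ds = 64*t^5/5.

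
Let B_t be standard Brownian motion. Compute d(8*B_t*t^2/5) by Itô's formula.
d(8*B_t*t^2/5) = (16*B_t*t/5) dt + (8*t^2/5) dB_t

Itô's formula for f(t, x): d f(t, B_t) = (f_t + (1/2) f_xx) dt + f_x dB_t. Compute partials of f(t, x) = 8*t^2*x/5:
  f_t(t,x)  = 16*t*x/5
  f_x(t,x)  = 8*t^2/5
  f_xx(t,x) = 0
Assemble drift = f_t + (1/2) f_xx = 16*t*x/5 and diffusion = f_x = 8*t^2/5. Substituting x = B_t:
  d(8*B_t*t^2/5) = (16*B_t*t/5) dt + (8*t^2/5) dB_t.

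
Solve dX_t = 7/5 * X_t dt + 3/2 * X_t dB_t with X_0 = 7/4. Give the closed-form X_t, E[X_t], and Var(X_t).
X_t = 7/4 * exp((11/40) t + (3/2) B_t); E[X_t] = 7*exp(7*t/5)/4; Var(X_t) = 49*(exp(9*t/4) - 1)*exp(14*t/5)/16

For GBM dX = mu X dt + sigma X dB with X_0 = x_0, apply Itô to Y = log X: dY = (mu - sigma^2/2) dt + sigma dB, so Y_t = log(x_0) + (mu - sigma^2/2) t + sigma B_t and hence X_t = x_0 * exp((mu - sigma^2/2) t + sigma B_t).
With mu = 7/5, sigma = 3/2, x_0 = 7/4, this gives:
  X_t = 7/4 * exp((11/40) * t + (3/2) * B_t).
Since sigma*B_t ~ Normal(0, sigma^2 t), E[exp(sigma*B_t)] = exp(sigma^2 t / 2); so E[X_t] = x_0 * exp((mu - sigma^2/2) t) * exp(sigma^2 t / 2) = x_0 * exp(mu t) = 7*exp(7*t/5)/4.
Var(X_t) = E[X_t^2] - (E[X_t])^2 = x_0^2 * exp(2 mu t) * (exp(sigma^2 t) - 1) = 49*(exp(9*t/4) - 1)*exp(14*t/5)/16.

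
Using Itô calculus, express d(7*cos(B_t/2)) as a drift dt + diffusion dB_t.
d(7*cos(B_t/2)) = (-7*cos(B_t/2)/8) dt + (-7*sin(B_t/2)/2) dB_t

Itô's formula for f(B_t) gives d f(B_t) = f'(B_t) dB_t + (1/2) f''(B_t) dt. Compute derivatives of f(x) = 7*cos(x/2):
  f'(x)  = -7*sin(x/2)/2
  f''(x) = -7*cos(x/2)/4
Substitute x = B_t and multiply the f'' term by 1/2:
  drift     = (1/2) * (-7*cos(x/2)/4) evaluated at B_t = -7*cos(B_t/2)/8
  diffusion = (-7*sin(x/2)/2) evaluated at B_t = -7*sin(B_t/2)/2
Therefore d(7*cos(B_t/2)) = (-7*cos(B_t/2)/8) dt + (-7*sin(B_t/2)/2) dB_t.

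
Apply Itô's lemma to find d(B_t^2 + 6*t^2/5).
d(B_t^2 + 6*t^2/5) = (12*t/5 + 1) dt + (2*B_t) dB_t

Itô's formula for f(t, x): d f(t, B_t) = (f_t + (1/2) f_xx) dt + f_x dB_t. Compute partials of f(t, x) = 6*t^2/5 + x^2:
  f_t(t,x)  = 12*t/5
  f_x(t,x)  = 2*x
  f_xx(t,x) = 2
Assemble drift = f_t + (1/2) f_xx = 12*t/5 + 1 and diffusion = f_x = 2*x. Substituting x = B_t:
  d(B_t^2 + 6*t^2/5) = (12*t/5 + 1) dt + (2*B_t) dB_t.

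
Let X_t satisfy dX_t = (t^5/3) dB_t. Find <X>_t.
<X>_t = t^11/99

For an Itô process dX_t = a(t) dt + b(t) dB_t, the quadratic variation is <X>_t = int_0^t b(s)^2 ds (the drift term does not contribute). Here b(s) = s^5/3, so
  b(s)^2 = s^10/9.
Integrating from 0 to t:
  <X>_t = int_0^t (s^10/9) ds = t^11/99.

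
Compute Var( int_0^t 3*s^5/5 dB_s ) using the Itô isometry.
Var = 9*t^11/275

The Itô integral of a deterministic integrand f(s) has mean 0 because each increment f(s) * (B_{s+ds} - B_s) has mean 0. By the Itô isometry:
  Var( int_0^t f(s) dB_s ) = E[ (int_0^t f(s) dB_s)^2 ] = int_0^t f(s)^2 ds.
Here f(s) = 3*s^5/5, so f(s)^2 = 9*s^10/25. Integrate:
  int_0^t (9*s^10/25) ds = 9*t^11/275.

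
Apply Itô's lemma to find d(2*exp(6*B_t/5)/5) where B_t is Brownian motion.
d(2*exp(6*B_t/5)/5) = (36*exp(6*B_t/5)/125) dt + (12*exp(6*B_t/5)/25) dB_t

Itô's formula for f(B_t) gives d f(B_t) = f'(B_t) dB_t + (1/2) f''(B_t) dt. Compute derivatives of f(x) = 2*exp(6*x/5)/5:
  f'(x)  = 12*exp(6*x/5)/25
  f''(x) = 72*exp(6*x/5)/125
Substitute x = B_t and multiply the f'' term by 1/2:
  drift     = (1/2) * (72*exp(6*x/5)/125) evaluated at B_t = 36*exp(6*B_t/5)/125
  diffusion = (12*exp(6*x/5)/25) evaluated at B_t = 12*exp(6*B_t/5)/25
Therefore d(2*exp(6*B_t/5)/5) = (36*exp(6*B_t/5)/125) dt + (12*exp(6*B_t/5)/25) dB_t.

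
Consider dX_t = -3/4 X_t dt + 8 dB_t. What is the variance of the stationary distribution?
lim Var(X_t) = 128/3

The OU SDE dX = -theta X dt + sigma dB admits the integrating factor exp(theta t): d(exp(theta t) X_t) = sigma exp(theta t) dB_t. Integrating from 0 to t gives X_t = x_0 * exp(-theta t) + sigma * int_0^t exp(-theta (t-s)) dB_s for any initial x_0. The Itô integral has variance (by the Itô isometry) sigma^2 * int_0^t exp(-2 theta (t - s)) ds = sigma^2 * (1 - exp(-2 theta t)) / (2 theta), independent of x_0.
With theta = 3/4, sigma = 8:
  Var(X_t) = (8)^2 * (1 - exp(-2*3/4 t)) / (2 * 3/4) = 128/3 - 128*exp(-3*t/2)/3.
As t -> infinity, exp(-2*3/4 t) -> 0, so the stationary variance is sigma^2 / (2 theta) = 128/3.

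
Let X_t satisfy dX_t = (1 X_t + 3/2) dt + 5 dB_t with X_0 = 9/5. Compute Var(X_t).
Var(X_t) = 25*exp(2*t)/2 - 25/2

The variance V(t) = Var(X_t) satisfies V'(t) = 2 a V(t) + c^2 with V(0) = 0 (drift coefficient is linear in X, diffusion is constant). With a = 1, c = 5, the solution is
  V(t) = (c^2 / (2 a)) * (exp(2 a t) - 1)
       = (5^2 / (2*1)) * (exp(2 t) - 1)
       = 25*exp(2*t)/2 - 25/2.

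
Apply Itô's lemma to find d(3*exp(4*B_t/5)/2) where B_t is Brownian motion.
d(3*exp(4*B_t/5)/2) = (12*exp(4*B_t/5)/25) dt + (6*exp(4*B_t/5)/5) dB_t

Itô's formula for f(B_t) gives d f(B_t) = f'(B_t) dB_t + (1/2) f''(B_t) dt. Compute derivatives of f(x) = 3*exp(4*x/5)/2:
  f'(x)  = 6*exp(4*x/5)/5
  f''(x) = 24*exp(4*x/5)/25
Substitute x = B_t and multiply the f'' term by 1/2:
  drift     = (1/2) * (24*exp(4*x/5)/25) evaluated at B_t = 12*exp(4*B_t/5)/25
  diffusion = (6*exp(4*x/5)/5) evaluated at B_t = 6*exp(4*B_t/5)/5
Therefore d(3*exp(4*B_t/5)/2) = (12*exp(4*B_t/5)/25) dt + (6*exp(4*B_t/5)/5) dB_t.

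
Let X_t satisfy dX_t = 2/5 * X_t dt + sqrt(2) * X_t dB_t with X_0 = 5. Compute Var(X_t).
Var(X_t) = 25*(exp(2*t) - 1)*exp(4*t/5)

For GBM dX = mu X dt + sigma X dB with X_0 = x_0, apply Itô to Y = log X: dY = (mu - sigma^2/2) dt + sigma dB, so Y_t = log(x_0) + (mu - sigma^2/2) t + sigma B_t and hence X_t = x_0 * exp((mu - sigma^2/2) t + sigma B_t).
With mu = 2/5, sigma = sqrt(2), x_0 = 5, this gives:
  X_t = 5 * exp((-3/5) * t + (sqrt(2)) * B_t).
Since sigma*B_t ~ Normal(0, sigma^2 t), E[exp(sigma*B_t)] = exp(sigma^2 t / 2); so E[X_t] = x_0 * exp((mu - sigma^2/2) t) * exp(sigma^2 t / 2) = x_0 * exp(mu t) = 5*exp(2*t/5).
Var(X_t) = E[X_t^2] - (E[X_t])^2 = x_0^2 * exp(2 mu t) * (exp(sigma^2 t) - 1) = 25*(exp(2*t) - 1)*exp(4*t/5).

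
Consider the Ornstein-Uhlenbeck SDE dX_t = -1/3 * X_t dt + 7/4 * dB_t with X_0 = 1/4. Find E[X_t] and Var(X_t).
E[X_t] = exp(-t/3)/4; Var(X_t) = 147/32 - 147*exp(-2*t/3)/32

The OU SDE dX = -theta X dt + sigma dB admits the integrating factor exp(theta t): d(exp(theta t) X_t) = sigma exp(theta t) dB_t. Integrating from 0 to t:
  X_t = x_0 * exp(-theta t) + sigma * int_0^t exp(-theta (t-s)) dB_s.
The Itô integral has mean 0 and (by the Itô isometry) variance sigma^2 * int_0^t exp(-2 theta (t - s)) ds = sigma^2 * (1 - exp(-2 theta t)) / (2 theta).
With theta = 1/3, sigma = 7/4, x_0 = 1/4:
  E[X_t] = 1/4 * exp(-1/3 t) = exp(-t/3)/4
  Var(X_t) = (7/4)^2 * (1 - exp(-2*1/3 t)) / (2 * 1/3) = 147/32 - 147*exp(-2*t/3)/32.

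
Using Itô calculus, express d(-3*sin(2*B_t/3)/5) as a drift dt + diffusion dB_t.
d(-3*sin(2*B_t/3)/5) = (2*sin(2*B_t/3)/15) dt + (-2*cos(2*B_t/3)/5) dB_t

Itô's formula for f(B_t) gives d f(B_t) = f'(B_t) dB_t + (1/2) f''(B_t) dt. Compute derivatives of f(x) = -3*sin(2*x/3)/5:
  f'(x)  = -2*cos(2*x/3)/5
  f''(x) = 4*sin(2*x/3)/15
Substitute x = B_t and multiply the f'' term by 1/2:
  drift     = (1/2) * (4*sin(2*x/3)/15) evaluated at B_t = 2*sin(2*B_t/3)/15
  diffusion = (-2*cos(2*x/3)/5) evaluated at B_t = -2*cos(2*B_t/3)/5
Therefore d(-3*sin(2*B_t/3)/5) = (2*sin(2*B_t/3)/15) dt + (-2*cos(2*B_t/3)/5) dB_t.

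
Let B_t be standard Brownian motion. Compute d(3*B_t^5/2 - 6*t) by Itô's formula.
d(3*B_t^5/2 - 6*t) = (15*B_t^3 - 6) dt + (15*B_t^4/2) dB_t

Itô's formula for f(t, x): d f(t, B_t) = (f_t + (1/2) f_xx) dt + f_x dB_t. Compute partials of f(t, x) = -6*t + 3*x^5/2:
  f_t(t,x)  = -6
  f_x(t,x)  = 15*x^4/2
  f_xx(t,x) = 30*x^3
Assemble drift = f_t + (1/2) f_xx = 15*x^3 - 6 and diffusion = f_x = 15*x^4/2. Substituting x = B_t:
  d(3*B_t^5/2 - 6*t) = (15*B_t^3 - 6) dt + (15*B_t^4/2) dB_t.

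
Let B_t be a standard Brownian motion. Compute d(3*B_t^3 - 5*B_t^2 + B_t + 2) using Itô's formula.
d(3*B_t^3 - 5*B_t^2 + B_t + 2) = (9*B_t - 5) dt + (9*B_t^2 - 10*B_t + 1) dB_t

Itô's formula for f(B_t) gives d f(B_t) = f'(B_t) dB_t + (1/2) f''(B_t) dt. Compute derivatives of f(x) = 3*x^3 - 5*x^2 + x + 2:
  f'(x)  = 9*x^2 - 10*x + 1
  f''(x) = 18*x - 10
Substitute x = B_t and multiply the f'' term by 1/2:
  drift     = (1/2) * (18*x - 10) evaluated at B_t = 9*B_t - 5
  diffusion = (9*x^2 - 10*x + 1) evaluated at B_t = 9*B_t^2 - 10*B_t + 1
Therefore d(3*B_t^3 - 5*B_t^2 + B_t + 2) = (9*B_t - 5) dt + (9*B_t^2 - 10*B_t + 1) dB_t.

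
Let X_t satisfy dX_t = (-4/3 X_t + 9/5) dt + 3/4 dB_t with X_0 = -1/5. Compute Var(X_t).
Var(X_t) = 27/128 - 27*exp(-8*t/3)/128

The variance V(t) = Var(X_t) satisfies V'(t) = 2 a V(t) + c^2 with V(0) = 0 (drift coefficient is linear in X, diffusion is constant). With a = -4/3, c = 3/4, the solution is
  V(t) = (c^2 / (2 a)) * (exp(2 a t) - 1)
       = ((3/4)^2 / (2*(-4/3))) * (exp((-8/3) t) - 1)
       = 27/128 - 27*exp(-8*t/3)/128.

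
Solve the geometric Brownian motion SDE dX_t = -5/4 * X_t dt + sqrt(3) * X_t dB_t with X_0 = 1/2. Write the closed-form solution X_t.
X_t = 1/2 * exp((-11/4) * t + (sqrt(3)) * B_t)

For GBM dX = mu X dt + sigma X dB with X_0 = x_0, apply Itô to Y = log X: dY = (mu - sigma^2/2) dt + sigma dB, so Y_t = log(x_0) + (mu - sigma^2/2) t + sigma B_t and hence X_t = x_0 * exp((mu - sigma^2/2) t + sigma B_t).
With mu = -5/4, sigma = sqrt(3), x_0 = 1/2, this gives:
  X_t = 1/2 * exp((-11/4) * t + (sqrt(3)) * B_t).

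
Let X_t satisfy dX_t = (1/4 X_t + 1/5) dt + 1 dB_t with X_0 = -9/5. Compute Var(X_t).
Var(X_t) = 2*exp(t/2) - 2

The variance V(t) = Var(X_t) satisfies V'(t) = 2 a V(t) + c^2 with V(0) = 0 (drift coefficient is linear in X, diffusion is constant). With a = 1/4, c = 1, the solution is
  V(t) = (c^2 / (2 a)) * (exp(2 a t) - 1)
       = (1^2 / (2*(1/4))) * (exp((1/2) t) - 1)
       = 2*exp(t/2) - 2.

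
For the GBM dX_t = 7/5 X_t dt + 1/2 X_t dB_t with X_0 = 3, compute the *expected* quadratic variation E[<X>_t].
E[<X>_t] = 45*exp(61*t/20)/61 - 45/61

<X>_t = int_0^t ((1/2) * X_s)^2 ds. Taking expectation inside the integral: E[<X>_t] = (1/2)^2 * int_0^t E[X_s^2] ds. For GBM, E[X_s^2] = x_0^2 * exp((2 mu + sigma^2) s). Integrating:
  E[<X>_t] = (1/2)^2 * 3^2 * (exp((2*(7/5) + (1/2)^2) t) - 1) / (2*(7/5) + (1/2)^2)
           = (1/2)^2 * 3^2 * (exp((61/20) t) - 1) / (61/20) = 45*exp(61*t/20)/61 - 45/61.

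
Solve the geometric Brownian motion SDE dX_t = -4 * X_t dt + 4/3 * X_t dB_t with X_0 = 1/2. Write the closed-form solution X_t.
X_t = 1/2 * exp((-44/9) * t + (4/3) * B_t)

For GBM dX = mu X dt + sigma X dB with X_0 = x_0, apply Itô to Y = log X: dY = (mu - sigma^2/2) dt + sigma dB, so Y_t = log(x_0) + (mu - sigma^2/2) t + sigma B_t and hence X_t = x_0 * exp((mu - sigma^2/2) t + sigma B_t).
With mu = -4, sigma = 4/3, x_0 = 1/2, this gives:
  X_t = 1/2 * exp((-44/9) * t + (4/3) * B_t).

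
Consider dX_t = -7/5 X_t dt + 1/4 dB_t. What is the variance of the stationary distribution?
lim Var(X_t) = 5/224

The OU SDE dX = -theta X dt + sigma dB admits the integrating factor exp(theta t): d(exp(theta t) X_t) = sigma exp(theta t) dB_t. Integrating from 0 to t gives X_t = x_0 * exp(-theta t) + sigma * int_0^t exp(-theta (t-s)) dB_s for any initial x_0. The Itô integral has variance (by the Itô isometry) sigma^2 * int_0^t exp(-2 theta (t - s)) ds = sigma^2 * (1 - exp(-2 theta t)) / (2 theta), independent of x_0.
With theta = 7/5, sigma = 1/4:
  Var(X_t) = (1/4)^2 * (1 - exp(-2*7/5 t)) / (2 * 7/5) = 5/224 - 5*exp(-14*t/5)/224.
As t -> infinity, exp(-2*7/5 t) -> 0, so the stationary variance is sigma^2 / (2 theta) = 5/224.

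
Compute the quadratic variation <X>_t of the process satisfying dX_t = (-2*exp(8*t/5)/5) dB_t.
<X>_t = exp(16*t/5)/20 - 1/20

For an Itô process dX_t = a(t) dt + b(t) dB_t, the quadratic variation is <X>_t = int_0^t b(s)^2 ds (the drift term does not contribute). Here b(s) = -2*exp(8*s/5)/5, so
  b(s)^2 = 4*exp(16*s/5)/25.
Integrating from 0 to t:
  <X>_t = int_0^t (4*exp(16*s/5)/25) ds = exp(16*t/5)/20 - 1/20.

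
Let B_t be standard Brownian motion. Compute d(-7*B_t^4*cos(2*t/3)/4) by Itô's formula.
d(-7*B_t^4*cos(2*t/3)/4) = (7*B_t^2*(B_t^2*sin(2*t/3) - 9*cos(2*t/3))/6) dt + (-7*B_t^3*cos(2*t/3)) dB_t

Itô's formula for f(t, x): d f(t, B_t) = (f_t + (1/2) f_xx) dt + f_x dB_t. Compute partials of f(t, x) = -7*x^4*cos(2*t/3)/4:
  f_t(t,x)  = 7*x^4*sin(2*t/3)/6
  f_x(t,x)  = -7*x^3*cos(2*t/3)
  f_xx(t,x) = -21*x^2*cos(2*t/3)
Assemble drift = f_t + (1/2) f_xx = 7*x^2*(x^2*sin(2*t/3) - 9*cos(2*t/3))/6 and diffusion = f_x = -7*x^3*cos(2*t/3). Substituting x = B_t:
  d(-7*B_t^4*cos(2*t/3)/4) = (7*B_t^2*(B_t^2*sin(2*t/3) - 9*cos(2*t/3))/6) dt + (-7*B_t^3*cos(2*t/3)) dB_t.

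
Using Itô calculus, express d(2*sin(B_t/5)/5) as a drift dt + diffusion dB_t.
d(2*sin(B_t/5)/5) = (-sin(B_t/5)/125) dt + (2*cos(B_t/5)/25) dB_t

Itô's formula for f(B_t) gives d f(B_t) = f'(B_t) dB_t + (1/2) f''(B_t) dt. Compute derivatives of f(x) = 2*sin(x/5)/5:
  f'(x)  = 2*cos(x/5)/25
  f''(x) = -2*sin(x/5)/125
Substitute x = B_t and multiply the f'' term by 1/2:
  drift     = (1/2) * (-2*sin(x/5)/125) evaluated at B_t = -sin(B_t/5)/125
  diffusion = (2*cos(x/5)/25) evaluated at B_t = 2*cos(B_t/5)/25
Therefore d(2*sin(B_t/5)/5) = (-sin(B_t/5)/125) dt + (2*cos(B_t/5)/25) dB_t.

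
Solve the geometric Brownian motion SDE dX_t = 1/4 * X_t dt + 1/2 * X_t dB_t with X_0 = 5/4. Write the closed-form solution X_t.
X_t = 5/4 * exp((1/8) * t + (1/2) * B_t)

For GBM dX = mu X dt + sigma X dB with X_0 = x_0, apply Itô to Y = log X: dY = (mu - sigma^2/2) dt + sigma dB, so Y_t = log(x_0) + (mu - sigma^2/2) t + sigma B_t and hence X_t = x_0 * exp((mu - sigma^2/2) t + sigma B_t).
With mu = 1/4, sigma = 1/2, x_0 = 5/4, this gives:
  X_t = 5/4 * exp((1/8) * t + (1/2) * B_t).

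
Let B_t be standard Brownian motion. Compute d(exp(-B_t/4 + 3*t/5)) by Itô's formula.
d(exp(-B_t/4 + 3*t/5)) = (101*exp(-B_t/4 + 3*t/5)/160) dt + (-exp(-B_t/4 + 3*t/5)/4) dB_t

Itô's formula for f(t, x): d f(t, B_t) = (f_t + (1/2) f_xx) dt + f_x dB_t. Compute partials of f(t, x) = exp(3*t/5 - x/4):
  f_t(t,x)  = 3*exp(3*t/5 - x/4)/5
  f_x(t,x)  = -exp(3*t/5 - x/4)/4
  f_xx(t,x) = exp(3*t/5 - x/4)/16
Assemble drift = f_t + (1/2) f_xx = 101*exp(3*t/5 - x/4)/160 and diffusion = f_x = -exp(3*t/5 - x/4)/4. Substituting x = B_t:
  d(exp(-B_t/4 + 3*t/5)) = (101*exp(-B_t/4 + 3*t/5)/160) dt + (-exp(-B_t/4 + 3*t/5)/4) dB_t.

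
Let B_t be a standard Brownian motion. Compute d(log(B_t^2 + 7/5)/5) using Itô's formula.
d(log(B_t^2 + 7/5)/5) = ((7 - 5*B_t^2)/(5*B_t^2 + 7)^2) dt + (2*B_t/(5*B_t^2 + 7)) dB_t

Itô's formula for f(B_t) gives d f(B_t) = f'(B_t) dB_t + (1/2) f''(B_t) dt. Compute derivatives of f(x) = log(x^2 + 7/5)/5:
  f'(x)  = 2*x/(5*x^2 + 7)
  f''(x) = 2*(7 - 5*x^2)/(5*x^2 + 7)^2
Substitute x = B_t and multiply the f'' term by 1/2:
  drift     = (1/2) * (2*(7 - 5*x^2)/(5*x^2 + 7)^2) evaluated at B_t = (7 - 5*B_t^2)/(5*B_t^2 + 7)^2
  diffusion = (2*x/(5*x^2 + 7)) evaluated at B_t = 2*B_t/(5*B_t^2 + 7)
Therefore d(log(B_t^2 + 7/5)/5) = ((7 - 5*B_t^2)/(5*B_t^2 + 7)^2) dt + (2*B_t/(5*B_t^2 + 7)) dB_t.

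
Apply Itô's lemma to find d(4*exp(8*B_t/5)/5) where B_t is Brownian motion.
d(4*exp(8*B_t/5)/5) = (128*exp(8*B_t/5)/125) dt + (32*exp(8*B_t/5)/25) dB_t

Itô's formula for f(B_t) gives d f(B_t) = f'(B_t) dB_t + (1/2) f''(B_t) dt. Compute derivatives of f(x) = 4*exp(8*x/5)/5:
  f'(x)  = 32*exp(8*x/5)/25
  f''(x) = 256*exp(8*x/5)/125
Substitute x = B_t and multiply the f'' term by 1/2:
  drift     = (1/2) * (256*exp(8*x/5)/125) evaluated at B_t = 128*exp(8*B_t/5)/125
  diffusion = (32*exp(8*x/5)/25) evaluated at B_t = 32*exp(8*B_t/5)/25
Therefore d(4*exp(8*B_t/5)/5) = (128*exp(8*B_t/5)/125) dt + (32*exp(8*B_t/5)/25) dB_t.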